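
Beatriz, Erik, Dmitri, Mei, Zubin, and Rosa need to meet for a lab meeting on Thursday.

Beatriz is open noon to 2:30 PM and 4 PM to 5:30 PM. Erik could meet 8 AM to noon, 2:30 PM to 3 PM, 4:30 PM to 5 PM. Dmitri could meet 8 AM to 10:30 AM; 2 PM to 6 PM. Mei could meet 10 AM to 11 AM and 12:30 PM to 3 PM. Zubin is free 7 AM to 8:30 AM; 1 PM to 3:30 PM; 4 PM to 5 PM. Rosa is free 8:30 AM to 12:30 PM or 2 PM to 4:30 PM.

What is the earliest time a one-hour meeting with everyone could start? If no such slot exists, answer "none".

Beatriz ∩ Erik: 16:30-17:00.
Beatriz ∩ Erik ∩ Dmitri: 16:30-17:00.
Beatriz ∩ Erik ∩ Dmitri ∩ Mei: ∅.
Beatriz ∩ Erik ∩ Dmitri ∩ Mei ∩ Zubin: ∅.
Beatriz ∩ Erik ∩ Dmitri ∩ Mei ∩ Zubin ∩ Rosa: ∅.
There is no time when everyone is free.
No common window is at least 60 minutes long.

none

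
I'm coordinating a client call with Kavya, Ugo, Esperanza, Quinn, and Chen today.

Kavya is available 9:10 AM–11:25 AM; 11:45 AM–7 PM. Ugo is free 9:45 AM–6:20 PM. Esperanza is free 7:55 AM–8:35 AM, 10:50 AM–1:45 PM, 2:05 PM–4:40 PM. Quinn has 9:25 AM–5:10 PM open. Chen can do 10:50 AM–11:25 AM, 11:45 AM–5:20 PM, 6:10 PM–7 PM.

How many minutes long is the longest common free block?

155

Kavya ∩ Ugo: 09:45-11:25, 11:45-18:20.
Kavya ∩ Ugo ∩ Esperanza: 10:50-11:25, 11:45-13:45, 14:05-16:40.
Kavya ∩ Ugo ∩ Esperanza ∩ Quinn: 10:50-11:25, 11:45-13:45, 14:05-16:40.
Kavya ∩ Ugo ∩ Esperanza ∩ Quinn ∩ Chen: 10:50-11:25, 11:45-13:45, 14:05-16:40.
Those are the intersection windows.
The longest is 14:05-16:40 at 155 minutes.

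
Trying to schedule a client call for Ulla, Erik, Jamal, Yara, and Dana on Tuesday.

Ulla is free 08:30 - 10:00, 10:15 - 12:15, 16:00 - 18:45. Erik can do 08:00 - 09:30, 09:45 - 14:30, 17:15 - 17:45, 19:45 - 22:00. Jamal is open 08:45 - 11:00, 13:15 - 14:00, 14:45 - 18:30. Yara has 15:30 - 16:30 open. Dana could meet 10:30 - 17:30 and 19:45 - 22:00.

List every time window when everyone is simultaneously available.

none

Ulla ∩ Erik: 08:30-09:30, 09:45-10:00, 10:15-12:15, 17:15-17:45.
Ulla ∩ Erik ∩ Jamal: 08:45-09:30, 09:45-10:00, 10:15-11:00, 17:15-17:45.
Ulla ∩ Erik ∩ Jamal ∩ Yara: ∅.
Ulla ∩ Erik ∩ Jamal ∩ Yara ∩ Dana: ∅.
There is no time when everyone is free.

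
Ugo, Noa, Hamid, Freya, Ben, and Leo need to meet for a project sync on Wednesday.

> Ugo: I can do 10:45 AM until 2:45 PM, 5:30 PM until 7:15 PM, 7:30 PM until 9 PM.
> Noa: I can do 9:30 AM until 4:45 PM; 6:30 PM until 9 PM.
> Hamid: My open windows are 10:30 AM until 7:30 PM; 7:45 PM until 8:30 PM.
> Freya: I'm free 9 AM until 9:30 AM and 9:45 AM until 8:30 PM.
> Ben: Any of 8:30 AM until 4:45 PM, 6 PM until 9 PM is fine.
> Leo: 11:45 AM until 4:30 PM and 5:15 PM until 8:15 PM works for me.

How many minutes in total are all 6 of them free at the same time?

255

Ugo ∩ Noa: 10:45-14:45, 18:30-19:15, 19:30-21:00.
Ugo ∩ Noa ∩ Hamid: 10:45-14:45, 18:30-19:15, 19:45-20:30.
Ugo ∩ Noa ∩ Hamid ∩ Freya: 10:45-14:45, 18:30-19:15, 19:45-20:30.
Ugo ∩ Noa ∩ Hamid ∩ Freya ∩ Ben: 10:45-14:45, 18:30-19:15, 19:45-20:30.
Ugo ∩ Noa ∩ Hamid ∩ Freya ∩ Ben ∩ Leo: 11:45-14:45, 18:30-19:15, 19:45-20:15.
Summing the common windows: 180 + 45 + 30 = 255 minutes.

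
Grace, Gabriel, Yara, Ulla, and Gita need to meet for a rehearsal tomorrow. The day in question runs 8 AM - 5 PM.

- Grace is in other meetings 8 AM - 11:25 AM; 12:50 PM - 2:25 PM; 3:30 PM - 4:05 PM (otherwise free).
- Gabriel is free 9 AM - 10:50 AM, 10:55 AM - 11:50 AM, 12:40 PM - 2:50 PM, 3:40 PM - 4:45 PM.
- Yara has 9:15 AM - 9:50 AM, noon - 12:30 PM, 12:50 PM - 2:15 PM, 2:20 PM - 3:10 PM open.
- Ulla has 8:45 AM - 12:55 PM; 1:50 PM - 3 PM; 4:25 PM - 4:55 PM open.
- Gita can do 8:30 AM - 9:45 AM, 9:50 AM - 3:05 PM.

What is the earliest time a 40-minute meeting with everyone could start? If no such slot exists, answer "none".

Grace free: 11:25-12:50, 14:25-15:30, 16:05-17:00 (invert busy blocks within the working day).
Gabriel free: 09:00-10:50, 10:55-11:50, 12:40-14:50, 15:40-16:45.
Yara free: 09:15-09:50, 12:00-12:30, 12:50-14:15, 14:20-15:10.
Ulla free: 08:45-12:55, 13:50-15:00, 16:25-16:55.
Gita free: 08:30-09:45, 09:50-15:05.
Grace ∩ Gabriel: 11:25-11:50, 12:40-12:50, 14:25-14:50, 16:05-16:45.
Grace ∩ Gabriel ∩ Yara: 14:25-14:50.
Grace ∩ Gabriel ∩ Yara ∩ Ulla: 14:25-14:50.
Grace ∩ Gabriel ∩ Yara ∩ Ulla ∩ Gita: 14:25-14:50.
No common window is at least 40 minutes long.

none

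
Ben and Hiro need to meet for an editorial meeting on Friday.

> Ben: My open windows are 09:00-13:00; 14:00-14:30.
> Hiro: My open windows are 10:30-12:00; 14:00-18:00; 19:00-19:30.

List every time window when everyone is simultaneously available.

Ben ∩ Hiro: 10:30-12:00, 14:00-14:30.
Those are the intersection windows.

10:30-12:00, 14:00-14:30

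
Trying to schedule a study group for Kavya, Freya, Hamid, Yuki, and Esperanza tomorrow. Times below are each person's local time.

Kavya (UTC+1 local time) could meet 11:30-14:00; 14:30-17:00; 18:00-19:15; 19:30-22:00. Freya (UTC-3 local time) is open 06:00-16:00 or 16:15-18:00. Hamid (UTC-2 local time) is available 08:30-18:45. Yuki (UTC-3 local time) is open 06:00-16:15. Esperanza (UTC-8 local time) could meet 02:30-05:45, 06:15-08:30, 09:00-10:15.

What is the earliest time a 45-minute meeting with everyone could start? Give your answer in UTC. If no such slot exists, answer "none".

10:30

Kavya in UTC: 10:30-13:00, 13:30-16:00, 17:00-18:15, 18:30-21:00 (subtract 1h to convert from UTC+1).
Freya in UTC: 09:00-19:00, 19:15-21:00 (add 3h to convert from UTC-3).
Hamid in UTC: 10:30-20:45 (add 2h to convert from UTC-2).
Yuki in UTC: 09:00-19:15 (add 3h to convert from UTC-3).
Esperanza in UTC: 10:30-13:45, 14:15-16:30, 17:00-18:15 (add 8h to convert from UTC-8).
Kavya ∩ Freya: 10:30-13:00, 13:30-16:00, 17:00-18:15, 18:30-19:00, 19:15-21:00.
Kavya ∩ Freya ∩ Hamid: 10:30-13:00, 13:30-16:00, 17:00-18:15, 18:30-19:00, 19:15-20:45.
Kavya ∩ Freya ∩ Hamid ∩ Yuki: 10:30-13:00, 13:30-16:00, 17:00-18:15, 18:30-19:00.
Kavya ∩ Freya ∩ Hamid ∩ Yuki ∩ Esperanza: 10:30-13:00, 13:30-13:45, 14:15-16:00, 17:00-18:15.
The first common window of at least 45 minutes is 10:30-13:00, so the earliest start is 10:30.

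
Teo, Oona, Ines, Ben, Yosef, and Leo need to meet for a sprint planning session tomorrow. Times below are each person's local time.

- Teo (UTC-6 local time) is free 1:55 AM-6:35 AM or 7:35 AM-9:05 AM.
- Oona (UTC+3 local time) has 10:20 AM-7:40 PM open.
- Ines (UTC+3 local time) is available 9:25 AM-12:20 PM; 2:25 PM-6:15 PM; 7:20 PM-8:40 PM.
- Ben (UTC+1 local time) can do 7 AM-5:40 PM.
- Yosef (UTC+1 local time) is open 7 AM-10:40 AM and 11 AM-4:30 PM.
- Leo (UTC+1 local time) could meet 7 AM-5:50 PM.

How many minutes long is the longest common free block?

Teo in UTC: 07:55-12:35, 13:35-15:05 (add 6h to convert from UTC-6).
Oona in UTC: 07:20-16:40 (subtract 3h to convert from UTC+3).
Ines in UTC: 06:25-09:20, 11:25-15:15, 16:20-17:40 (subtract 3h to convert from UTC+3).
Ben in UTC: 06:00-16:40 (subtract 1h to convert from UTC+1).
Yosef in UTC: 06:00-09:40, 10:00-15:30 (subtract 1h to convert from UTC+1).
Leo in UTC: 06:00-16:50 (subtract 1h to convert from UTC+1).
Teo ∩ Oona: 07:55-12:35, 13:35-15:05.
Teo ∩ Oona ∩ Ines: 07:55-09:20, 11:25-12:35, 13:35-15:05.
Teo ∩ Oona ∩ Ines ∩ Ben: 07:55-09:20, 11:25-12:35, 13:35-15:05.
Teo ∩ Oona ∩ Ines ∩ Ben ∩ Yosef: 07:55-09:20, 11:25-12:35, 13:35-15:05.
Teo ∩ Oona ∩ Ines ∩ Ben ∩ Yosef ∩ Leo: 07:55-09:20, 11:25-12:35, 13:35-15:05.
The longest is 13:35-15:05 at 90 minutes.

90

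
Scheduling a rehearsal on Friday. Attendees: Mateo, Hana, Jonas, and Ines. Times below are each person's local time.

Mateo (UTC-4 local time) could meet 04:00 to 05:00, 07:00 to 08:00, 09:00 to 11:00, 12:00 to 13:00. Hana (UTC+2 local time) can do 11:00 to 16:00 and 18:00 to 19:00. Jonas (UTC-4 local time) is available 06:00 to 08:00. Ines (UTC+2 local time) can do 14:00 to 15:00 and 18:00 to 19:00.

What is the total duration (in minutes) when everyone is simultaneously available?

0

Mateo in UTC: 08:00-09:00, 11:00-12:00, 13:00-15:00, 16:00-17:00 (add 4h to convert from UTC-4).
Hana in UTC: 09:00-14:00, 16:00-17:00 (subtract 2h to convert from UTC+2).
Jonas in UTC: 10:00-12:00 (add 4h to convert from UTC-4).
Ines in UTC: 12:00-13:00, 16:00-17:00 (subtract 2h to convert from UTC+2).
Mateo ∩ Hana: 11:00-12:00, 13:00-14:00, 16:00-17:00.
Mateo ∩ Hana ∩ Jonas: 11:00-12:00.
Mateo ∩ Hana ∩ Jonas ∩ Ines: ∅.
There is no time when everyone is free.
There is no common window, so the total is 0 minutes.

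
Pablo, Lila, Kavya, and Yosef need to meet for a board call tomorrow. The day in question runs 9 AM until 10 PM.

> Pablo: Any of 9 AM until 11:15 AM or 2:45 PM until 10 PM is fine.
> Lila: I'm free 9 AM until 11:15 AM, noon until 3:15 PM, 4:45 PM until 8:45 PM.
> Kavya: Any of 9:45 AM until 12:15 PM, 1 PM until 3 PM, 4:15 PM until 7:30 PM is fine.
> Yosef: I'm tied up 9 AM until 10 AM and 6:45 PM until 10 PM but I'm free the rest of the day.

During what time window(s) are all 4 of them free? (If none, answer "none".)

10:00-11:15, 14:45-15:00, 16:45-18:45

Pablo free: 09:00-11:15, 14:45-22:00.
Lila free: 09:00-11:15, 12:00-15:15, 16:45-20:45.
Kavya free: 09:45-12:15, 13:00-15:00, 16:15-19:30.
Yosef free: 10:00-18:45 (invert busy blocks within the working day).
Pablo ∩ Lila: 09:00-11:15, 14:45-15:15, 16:45-20:45.
Pablo ∩ Lila ∩ Kavya: 09:45-11:15, 14:45-15:00, 16:45-19:30.
Pablo ∩ Lila ∩ Kavya ∩ Yosef: 10:00-11:15, 14:45-15:00, 16:45-18:45.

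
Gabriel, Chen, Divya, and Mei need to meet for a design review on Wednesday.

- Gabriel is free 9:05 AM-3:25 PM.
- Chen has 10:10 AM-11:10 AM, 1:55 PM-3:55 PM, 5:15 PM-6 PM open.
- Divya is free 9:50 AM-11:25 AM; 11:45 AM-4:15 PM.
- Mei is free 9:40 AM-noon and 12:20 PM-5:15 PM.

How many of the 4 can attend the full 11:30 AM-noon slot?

2

Gabriel and Mei can make the full 11:30-12:00 slot — that's 2.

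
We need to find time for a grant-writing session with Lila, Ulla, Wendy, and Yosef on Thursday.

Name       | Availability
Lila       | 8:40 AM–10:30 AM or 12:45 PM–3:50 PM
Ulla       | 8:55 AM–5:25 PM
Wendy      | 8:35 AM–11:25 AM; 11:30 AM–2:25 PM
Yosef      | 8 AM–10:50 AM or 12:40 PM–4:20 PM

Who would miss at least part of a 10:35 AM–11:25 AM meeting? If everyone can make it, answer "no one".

Lila, Yosef

Lila: not fully free for 10:35-11:25. Ulla: free for 10:35-11:25. Wendy: free for 10:35-11:25. Yosef: not fully free for 10:35-11:25.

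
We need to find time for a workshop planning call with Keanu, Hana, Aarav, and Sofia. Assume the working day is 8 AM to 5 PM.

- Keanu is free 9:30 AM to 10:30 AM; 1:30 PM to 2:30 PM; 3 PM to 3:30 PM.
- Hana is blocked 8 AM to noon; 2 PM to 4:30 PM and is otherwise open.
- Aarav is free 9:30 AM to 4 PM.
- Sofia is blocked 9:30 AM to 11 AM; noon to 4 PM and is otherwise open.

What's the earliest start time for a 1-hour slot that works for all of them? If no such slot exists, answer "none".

none

Keanu free: 09:30-10:30, 13:30-14:30, 15:00-15:30.
Hana free: 12:00-14:00, 16:30-17:00 (invert busy blocks within the working day).
Aarav free: 09:30-16:00.
Sofia free: 08:00-09:30, 11:00-12:00, 16:00-17:00 (invert busy blocks within the working day).
Keanu ∩ Hana: 13:30-14:00.
Keanu ∩ Hana ∩ Aarav: 13:30-14:00.
Keanu ∩ Hana ∩ Aarav ∩ Sofia: ∅.
There is no time when everyone is free.
No common window is at least 60 minutes long.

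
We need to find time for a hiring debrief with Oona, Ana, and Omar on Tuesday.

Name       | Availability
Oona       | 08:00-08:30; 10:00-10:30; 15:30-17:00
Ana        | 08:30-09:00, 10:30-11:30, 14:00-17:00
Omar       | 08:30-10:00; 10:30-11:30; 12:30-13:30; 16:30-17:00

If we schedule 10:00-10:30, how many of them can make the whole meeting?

1

Oona can make the full 10:00-10:30 slot — that's 1.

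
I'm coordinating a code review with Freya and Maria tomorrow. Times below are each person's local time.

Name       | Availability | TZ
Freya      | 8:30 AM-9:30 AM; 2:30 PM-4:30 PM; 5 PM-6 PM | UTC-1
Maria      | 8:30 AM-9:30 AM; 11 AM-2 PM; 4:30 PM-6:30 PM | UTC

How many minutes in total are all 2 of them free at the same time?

Freya in UTC: 09:30-10:30, 15:30-17:30, 18:00-19:00 (add 1h to convert from UTC-1).
Maria in UTC: 08:30-09:30, 11:00-14:00, 16:30-18:30.
Freya ∩ Maria: 16:30-17:30, 18:00-18:30.
Those are the intersection windows.
Summing the common windows: 60 + 30 = 90 minutes.

90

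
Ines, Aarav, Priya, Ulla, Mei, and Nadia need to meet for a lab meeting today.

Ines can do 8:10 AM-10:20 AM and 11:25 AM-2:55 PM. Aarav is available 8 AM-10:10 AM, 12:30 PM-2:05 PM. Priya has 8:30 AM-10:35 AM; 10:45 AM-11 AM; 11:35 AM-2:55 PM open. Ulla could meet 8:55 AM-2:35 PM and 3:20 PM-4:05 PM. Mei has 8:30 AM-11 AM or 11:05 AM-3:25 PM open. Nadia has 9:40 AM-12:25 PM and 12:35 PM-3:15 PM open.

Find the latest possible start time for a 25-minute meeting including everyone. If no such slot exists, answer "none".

Ines ∩ Aarav: 08:10-10:10, 12:30-14:05.
Ines ∩ Aarav ∩ Priya: 08:30-10:10, 12:30-14:05.
Ines ∩ Aarav ∩ Priya ∩ Ulla: 08:55-10:10, 12:30-14:05.
Ines ∩ Aarav ∩ Priya ∩ Ulla ∩ Mei: 08:55-10:10, 12:30-14:05.
Ines ∩ Aarav ∩ Priya ∩ Ulla ∩ Mei ∩ Nadia: 09:40-10:10, 12:35-14:05.
The last common window of at least 25 minutes is 12:35-14:05; a 25-minute meeting can start as late as 13:40 and still end by 14:05.

13:40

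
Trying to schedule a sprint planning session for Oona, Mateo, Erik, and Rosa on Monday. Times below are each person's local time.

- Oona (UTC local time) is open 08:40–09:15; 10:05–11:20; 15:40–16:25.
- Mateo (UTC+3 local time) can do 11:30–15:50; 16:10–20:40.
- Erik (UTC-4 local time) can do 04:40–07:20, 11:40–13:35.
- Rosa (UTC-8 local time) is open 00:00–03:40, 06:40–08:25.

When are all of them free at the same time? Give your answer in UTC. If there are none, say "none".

08:40-09:15, 10:05-11:20, 15:40-16:25

Oona in UTC: 08:40-09:15, 10:05-11:20, 15:40-16:25.
Mateo in UTC: 08:30-12:50, 13:10-17:40 (subtract 3h to convert from UTC+3).
Erik in UTC: 08:40-11:20, 15:40-17:35 (add 4h to convert from UTC-4).
Rosa in UTC: 08:00-11:40, 14:40-16:25 (add 8h to convert from UTC-8).
Oona ∩ Mateo: 08:40-09:15, 10:05-11:20, 15:40-16:25.
Oona ∩ Mateo ∩ Erik: 08:40-09:15, 10:05-11:20, 15:40-16:25.
Oona ∩ Mateo ∩ Erik ∩ Rosa: 08:40-09:15, 10:05-11:20, 15:40-16:25.
So the common availability across everyone is 08:40-09:15, 10:05-11:20, 15:40-16:25.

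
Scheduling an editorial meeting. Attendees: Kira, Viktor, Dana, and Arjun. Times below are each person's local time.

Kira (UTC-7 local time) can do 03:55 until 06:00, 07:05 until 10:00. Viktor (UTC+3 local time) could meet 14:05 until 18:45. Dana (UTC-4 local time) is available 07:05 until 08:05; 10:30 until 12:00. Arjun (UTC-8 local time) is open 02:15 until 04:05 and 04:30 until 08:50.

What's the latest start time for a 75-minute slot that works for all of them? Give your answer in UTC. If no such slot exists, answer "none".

Kira in UTC: 10:55-13:00, 14:05-17:00 (add 7h to convert from UTC-7).
Viktor in UTC: 11:05-15:45 (subtract 3h to convert from UTC+3).
Dana in UTC: 11:05-12:05, 14:30-16:00 (add 4h to convert from UTC-4).
Arjun in UTC: 10:15-12:05, 12:30-16:50 (add 8h to convert from UTC-8).
Kira ∩ Viktor: 11:05-13:00, 14:05-15:45.
Kira ∩ Viktor ∩ Dana: 11:05-12:05, 14:30-15:45.
Kira ∩ Viktor ∩ Dana ∩ Arjun: 11:05-12:05, 14:30-15:45.
So the common availability across everyone is 11:05-12:05, 14:30-15:45.
The last common window of at least 75 minutes is 14:30-15:45; a 75-minute meeting can start as late as 14:30 and still end by 15:45.

14:30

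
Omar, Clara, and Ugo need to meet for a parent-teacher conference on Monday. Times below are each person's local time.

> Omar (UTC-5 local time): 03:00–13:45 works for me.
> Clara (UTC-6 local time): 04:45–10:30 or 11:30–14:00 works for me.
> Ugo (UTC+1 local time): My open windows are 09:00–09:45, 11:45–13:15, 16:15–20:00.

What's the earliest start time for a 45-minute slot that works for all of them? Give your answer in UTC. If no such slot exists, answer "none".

Omar in UTC: 08:00-18:45 (add 5h to convert from UTC-5).
Clara in UTC: 10:45-16:30, 17:30-20:00 (add 6h to convert from UTC-6).
Ugo in UTC: 08:00-08:45, 10:45-12:15, 15:15-19:00 (subtract 1h to convert from UTC+1).
Omar ∩ Clara: 10:45-16:30, 17:30-18:45.
Omar ∩ Clara ∩ Ugo: 10:45-12:15, 15:15-16:30, 17:30-18:45.
Those are the intersection windows.
The first common window of at least 45 minutes is 10:45-12:15, so the earliest start is 10:45.

10:45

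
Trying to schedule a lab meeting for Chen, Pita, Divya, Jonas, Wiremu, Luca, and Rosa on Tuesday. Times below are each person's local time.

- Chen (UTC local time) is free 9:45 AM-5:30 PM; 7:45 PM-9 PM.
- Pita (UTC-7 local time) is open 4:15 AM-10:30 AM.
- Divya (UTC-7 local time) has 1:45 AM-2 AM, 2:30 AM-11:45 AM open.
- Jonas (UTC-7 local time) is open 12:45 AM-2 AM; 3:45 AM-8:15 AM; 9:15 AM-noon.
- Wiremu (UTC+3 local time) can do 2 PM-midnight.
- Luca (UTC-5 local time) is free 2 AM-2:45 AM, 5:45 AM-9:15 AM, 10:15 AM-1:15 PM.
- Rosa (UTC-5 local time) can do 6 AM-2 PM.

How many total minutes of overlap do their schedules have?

255

Chen in UTC: 09:45-17:30, 19:45-21:00.
Pita in UTC: 11:15-17:30 (add 7h to convert from UTC-7).
Divya in UTC: 08:45-09:00, 09:30-18:45 (add 7h to convert from UTC-7).
Jonas in UTC: 07:45-09:00, 10:45-15:15, 16:15-19:00 (add 7h to convert from UTC-7).
Wiremu in UTC: 11:00-21:00 (subtract 3h to convert from UTC+3).
Luca in UTC: 07:00-07:45, 10:45-14:15, 15:15-18:15 (add 5h to convert from UTC-5).
Rosa in UTC: 11:00-19:00 (add 5h to convert from UTC-5).
Chen ∩ Pita: 11:15-17:30.
Chen ∩ Pita ∩ Divya: 11:15-17:30.
Chen ∩ Pita ∩ Divya ∩ Jonas: 11:15-15:15, 16:15-17:30.
Chen ∩ Pita ∩ Divya ∩ Jonas ∩ Wiremu: 11:15-15:15, 16:15-17:30.
Chen ∩ Pita ∩ Divya ∩ Jonas ∩ Wiremu ∩ Luca: 11:15-14:15, 16:15-17:30.
Chen ∩ Pita ∩ Divya ∩ Jonas ∩ Wiremu ∩ Luca ∩ Rosa: 11:15-14:15, 16:15-17:30.
Those are the intersection windows.
Summing the common windows: 180 + 75 = 255 minutes.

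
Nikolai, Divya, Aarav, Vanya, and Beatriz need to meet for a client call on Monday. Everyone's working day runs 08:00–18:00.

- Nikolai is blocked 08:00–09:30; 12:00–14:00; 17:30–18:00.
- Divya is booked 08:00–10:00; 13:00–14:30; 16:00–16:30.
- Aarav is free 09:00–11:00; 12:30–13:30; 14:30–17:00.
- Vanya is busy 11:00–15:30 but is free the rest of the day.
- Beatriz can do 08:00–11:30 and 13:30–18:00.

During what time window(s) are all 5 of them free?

10:00-11:00, 15:30-16:00, 16:30-17:00

Nikolai free: 09:30-12:00, 14:00-17:30 (invert busy blocks within the working day).
Divya free: 10:00-13:00, 14:30-16:00, 16:30-18:00 (invert busy blocks within the working day).
Aarav free: 09:00-11:00, 12:30-13:30, 14:30-17:00.
Vanya free: 08:00-11:00, 15:30-18:00 (invert busy blocks within the working day).
Beatriz free: 08:00-11:30, 13:30-18:00.
Nikolai ∩ Divya: 10:00-12:00, 14:30-16:00, 16:30-17:30.
Nikolai ∩ Divya ∩ Aarav: 10:00-11:00, 14:30-16:00, 16:30-17:00.
Nikolai ∩ Divya ∩ Aarav ∩ Vanya: 10:00-11:00, 15:30-16:00, 16:30-17:00.
Nikolai ∩ Divya ∩ Aarav ∩ Vanya ∩ Beatriz: 10:00-11:00, 15:30-16:00, 16:30-17:00.
Those are the intersection windows.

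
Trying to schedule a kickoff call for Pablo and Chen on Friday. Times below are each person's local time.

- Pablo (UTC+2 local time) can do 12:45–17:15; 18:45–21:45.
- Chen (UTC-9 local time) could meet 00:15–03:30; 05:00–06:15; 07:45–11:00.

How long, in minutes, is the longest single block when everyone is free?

180

Pablo in UTC: 10:45-15:15, 16:45-19:45 (subtract 2h to convert from UTC+2).
Chen in UTC: 09:15-12:30, 14:00-15:15, 16:45-20:00 (add 9h to convert from UTC-9).
Pablo ∩ Chen: 10:45-12:30, 14:00-15:15, 16:45-19:45.
The longest is 16:45-19:45 at 180 minutes.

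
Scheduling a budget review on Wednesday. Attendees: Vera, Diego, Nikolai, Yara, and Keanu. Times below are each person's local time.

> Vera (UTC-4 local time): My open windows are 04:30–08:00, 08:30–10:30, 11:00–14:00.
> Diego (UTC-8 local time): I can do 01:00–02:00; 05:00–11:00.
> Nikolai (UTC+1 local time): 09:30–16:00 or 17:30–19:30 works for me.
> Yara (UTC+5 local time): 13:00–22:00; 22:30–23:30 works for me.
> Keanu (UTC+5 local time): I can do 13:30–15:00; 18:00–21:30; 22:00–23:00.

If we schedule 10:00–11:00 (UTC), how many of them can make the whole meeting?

Vera in UTC: 08:30-12:00, 12:30-14:30, 15:00-18:00 (add 4h to convert from UTC-4).
Diego in UTC: 09:00-10:00, 13:00-19:00 (add 8h to convert from UTC-8).
Nikolai in UTC: 08:30-15:00, 16:30-18:30 (subtract 1h to convert from UTC+1).
Yara in UTC: 08:00-17:00, 17:30-18:30 (subtract 5h to convert from UTC+5).
Keanu in UTC: 08:30-10:00, 13:00-16:30, 17:00-18:00 (subtract 5h to convert from UTC+5).
Vera, Nikolai, and Yara can make the full 10:00-11:00 slot — that's 3.

3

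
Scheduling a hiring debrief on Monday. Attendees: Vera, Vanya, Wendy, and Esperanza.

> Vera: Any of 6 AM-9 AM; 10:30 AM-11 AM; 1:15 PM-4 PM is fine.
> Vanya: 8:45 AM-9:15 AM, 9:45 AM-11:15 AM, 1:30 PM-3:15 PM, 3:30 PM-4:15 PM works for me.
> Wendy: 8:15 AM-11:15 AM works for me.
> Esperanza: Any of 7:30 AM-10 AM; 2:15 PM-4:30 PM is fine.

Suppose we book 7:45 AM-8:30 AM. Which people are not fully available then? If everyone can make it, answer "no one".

Vanya, Wendy

Vera: free for 07:45-08:30. Vanya: not fully free for 07:45-08:30. Wendy: not fully free for 07:45-08:30. Esperanza: free for 07:45-08:30.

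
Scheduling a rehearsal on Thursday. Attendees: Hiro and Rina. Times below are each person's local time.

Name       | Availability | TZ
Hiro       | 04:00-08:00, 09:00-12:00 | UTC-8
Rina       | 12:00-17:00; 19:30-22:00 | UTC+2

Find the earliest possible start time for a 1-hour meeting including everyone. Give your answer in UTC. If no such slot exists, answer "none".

Hiro in UTC: 12:00-16:00, 17:00-20:00 (add 8h to convert from UTC-8).
Rina in UTC: 10:00-15:00, 17:30-20:00 (subtract 2h to convert from UTC+2).
Hiro ∩ Rina: 12:00-15:00, 17:30-20:00.
The first common window of at least 60 minutes is 12:00-15:00, so the earliest start is 12:00.

12:00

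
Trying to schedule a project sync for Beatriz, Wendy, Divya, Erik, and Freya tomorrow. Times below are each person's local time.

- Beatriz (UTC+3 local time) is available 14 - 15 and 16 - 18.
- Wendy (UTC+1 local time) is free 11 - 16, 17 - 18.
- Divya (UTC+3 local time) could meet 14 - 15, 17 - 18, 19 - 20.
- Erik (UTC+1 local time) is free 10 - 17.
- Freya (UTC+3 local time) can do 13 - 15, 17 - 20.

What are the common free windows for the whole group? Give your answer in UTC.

11:00-12:00, 14:00-15:00

Beatriz in UTC: 11:00-12:00, 13:00-15:00 (subtract 3h to convert from UTC+3).
Wendy in UTC: 10:00-15:00, 16:00-17:00 (subtract 1h to convert from UTC+1).
Divya in UTC: 11:00-12:00, 14:00-15:00, 16:00-17:00 (subtract 3h to convert from UTC+3).
Erik in UTC: 09:00-16:00 (subtract 1h to convert from UTC+1).
Freya in UTC: 10:00-12:00, 14:00-17:00 (subtract 3h to convert from UTC+3).
Beatriz ∩ Wendy: 11:00-12:00, 13:00-15:00.
Beatriz ∩ Wendy ∩ Divya: 11:00-12:00, 14:00-15:00.
Beatriz ∩ Wendy ∩ Divya ∩ Erik: 11:00-12:00, 14:00-15:00.
Beatriz ∩ Wendy ∩ Divya ∩ Erik ∩ Freya: 11:00-12:00, 14:00-15:00.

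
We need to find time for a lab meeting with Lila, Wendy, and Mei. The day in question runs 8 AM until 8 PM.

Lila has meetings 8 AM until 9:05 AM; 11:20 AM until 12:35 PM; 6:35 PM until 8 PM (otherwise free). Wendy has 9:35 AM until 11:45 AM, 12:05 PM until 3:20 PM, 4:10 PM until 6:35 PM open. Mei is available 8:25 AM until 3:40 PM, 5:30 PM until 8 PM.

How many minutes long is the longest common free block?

165

Lila free: 09:05-11:20, 12:35-18:35 (invert busy blocks within the working day).
Wendy free: 09:35-11:45, 12:05-15:20, 16:10-18:35.
Mei free: 08:25-15:40, 17:30-20:00.
Lila ∩ Wendy: 09:35-11:20, 12:35-15:20, 16:10-18:35.
Lila ∩ Wendy ∩ Mei: 09:35-11:20, 12:35-15:20, 17:30-18:35.
So the common availability across everyone is 09:35-11:20, 12:35-15:20, 17:30-18:35.
The longest is 12:35-15:20 at 165 minutes.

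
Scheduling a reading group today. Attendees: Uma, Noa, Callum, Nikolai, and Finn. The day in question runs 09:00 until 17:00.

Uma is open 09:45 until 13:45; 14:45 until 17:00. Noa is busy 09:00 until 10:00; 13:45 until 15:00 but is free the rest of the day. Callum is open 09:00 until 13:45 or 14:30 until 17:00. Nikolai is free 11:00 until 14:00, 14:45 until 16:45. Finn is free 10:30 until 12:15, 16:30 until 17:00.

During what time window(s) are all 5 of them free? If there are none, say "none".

11:00-12:15, 16:30-16:45

Uma free: 09:45-13:45, 14:45-17:00.
Noa free: 10:00-13:45, 15:00-17:00 (invert busy blocks within the working day).
Callum free: 09:00-13:45, 14:30-17:00.
Nikolai free: 11:00-14:00, 14:45-16:45.
Finn free: 10:30-12:15, 16:30-17:00.
Uma ∩ Noa: 10:00-13:45, 15:00-17:00.
Uma ∩ Noa ∩ Callum: 10:00-13:45, 15:00-17:00.
Uma ∩ Noa ∩ Callum ∩ Nikolai: 11:00-13:45, 15:00-16:45.
Uma ∩ Noa ∩ Callum ∩ Nikolai ∩ Finn: 11:00-12:15, 16:30-16:45.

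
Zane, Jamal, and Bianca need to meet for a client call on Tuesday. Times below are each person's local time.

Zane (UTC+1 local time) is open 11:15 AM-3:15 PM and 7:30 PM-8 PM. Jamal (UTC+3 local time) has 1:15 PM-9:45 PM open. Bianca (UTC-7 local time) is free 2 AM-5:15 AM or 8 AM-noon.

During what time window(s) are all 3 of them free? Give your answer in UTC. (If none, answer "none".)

Zane in UTC: 10:15-14:15, 18:30-19:00 (subtract 1h to convert from UTC+1).
Jamal in UTC: 10:15-18:45 (subtract 3h to convert from UTC+3).
Bianca in UTC: 09:00-12:15, 15:00-19:00 (add 7h to convert from UTC-7).
Zane ∩ Jamal: 10:15-14:15, 18:30-18:45.
Zane ∩ Jamal ∩ Bianca: 10:15-12:15, 18:30-18:45.

10:15-12:15, 18:30-18:45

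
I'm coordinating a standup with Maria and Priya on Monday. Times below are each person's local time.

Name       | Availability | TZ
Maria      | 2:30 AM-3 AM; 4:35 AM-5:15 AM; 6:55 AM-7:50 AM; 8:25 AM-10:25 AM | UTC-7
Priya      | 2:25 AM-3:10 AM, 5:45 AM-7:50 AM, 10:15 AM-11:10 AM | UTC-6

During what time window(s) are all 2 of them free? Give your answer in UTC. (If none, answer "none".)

Maria in UTC: 09:30-10:00, 11:35-12:15, 13:55-14:50, 15:25-17:25 (add 7h to convert from UTC-7).
Priya in UTC: 08:25-09:10, 11:45-13:50, 16:15-17:10 (add 6h to convert from UTC-6).
Maria ∩ Priya: 11:45-12:15, 16:15-17:10.

11:45-12:15, 16:15-17:10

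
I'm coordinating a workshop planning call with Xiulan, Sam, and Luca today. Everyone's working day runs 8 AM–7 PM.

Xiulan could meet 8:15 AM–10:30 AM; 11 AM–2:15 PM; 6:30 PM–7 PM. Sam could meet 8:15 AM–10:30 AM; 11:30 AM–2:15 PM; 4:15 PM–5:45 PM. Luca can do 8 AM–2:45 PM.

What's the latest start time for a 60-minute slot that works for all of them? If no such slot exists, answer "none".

13:15

Xiulan ∩ Sam: 08:15-10:30, 11:30-14:15.
Xiulan ∩ Sam ∩ Luca: 08:15-10:30, 11:30-14:15.
The last common window of at least 60 minutes is 11:30-14:15; a 60-minute meeting can start as late as 13:15 and still end by 14:15.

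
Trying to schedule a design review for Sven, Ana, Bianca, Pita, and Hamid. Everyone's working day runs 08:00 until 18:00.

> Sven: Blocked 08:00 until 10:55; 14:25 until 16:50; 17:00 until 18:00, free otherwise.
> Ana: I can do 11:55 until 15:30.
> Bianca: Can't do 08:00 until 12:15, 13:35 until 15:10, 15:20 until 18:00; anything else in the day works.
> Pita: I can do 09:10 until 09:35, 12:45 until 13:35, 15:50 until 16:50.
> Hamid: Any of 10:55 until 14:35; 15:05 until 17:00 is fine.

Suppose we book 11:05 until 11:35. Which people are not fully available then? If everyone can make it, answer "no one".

Sven free: 10:55-14:25, 16:50-17:00 (invert busy blocks within the working day).
Ana free: 11:55-15:30.
Bianca free: 12:15-13:35, 15:10-15:20 (invert busy blocks within the working day).
Pita free: 09:10-09:35, 12:45-13:35, 15:50-16:50.
Hamid free: 10:55-14:35, 15:05-17:00.
Sven: free for 11:05-11:35. Ana: not fully free for 11:05-11:35. Bianca: not fully free for 11:05-11:35. Pita: not fully free for 11:05-11:35. Hamid: free for 11:05-11:35.

Ana, Bianca, Pita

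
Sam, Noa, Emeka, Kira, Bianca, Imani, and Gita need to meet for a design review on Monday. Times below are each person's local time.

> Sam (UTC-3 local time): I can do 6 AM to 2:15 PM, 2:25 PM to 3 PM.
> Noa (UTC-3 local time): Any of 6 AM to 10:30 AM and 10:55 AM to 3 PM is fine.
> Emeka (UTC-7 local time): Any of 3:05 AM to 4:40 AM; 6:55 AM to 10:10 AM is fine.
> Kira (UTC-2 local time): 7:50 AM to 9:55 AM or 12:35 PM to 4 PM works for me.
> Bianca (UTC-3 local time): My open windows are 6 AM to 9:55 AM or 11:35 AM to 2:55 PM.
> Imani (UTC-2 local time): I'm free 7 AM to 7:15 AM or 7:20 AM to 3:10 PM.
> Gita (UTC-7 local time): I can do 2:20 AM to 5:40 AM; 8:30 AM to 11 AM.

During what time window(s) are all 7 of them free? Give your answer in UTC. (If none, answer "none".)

10:05-11:40, 15:30-17:10

Sam in UTC: 09:00-17:15, 17:25-18:00 (add 3h to convert from UTC-3).
Noa in UTC: 09:00-13:30, 13:55-18:00 (add 3h to convert from UTC-3).
Emeka in UTC: 10:05-11:40, 13:55-17:10 (add 7h to convert from UTC-7).
Kira in UTC: 09:50-11:55, 14:35-18:00 (add 2h to convert from UTC-2).
Bianca in UTC: 09:00-12:55, 14:35-17:55 (add 3h to convert from UTC-3).
Imani in UTC: 09:00-09:15, 09:20-17:10 (add 2h to convert from UTC-2).
Gita in UTC: 09:20-12:40, 15:30-18:00 (add 7h to convert from UTC-7).
Sam ∩ Noa: 09:00-13:30, 13:55-17:15, 17:25-18:00.
Sam ∩ Noa ∩ Emeka: 10:05-11:40, 13:55-17:10.
Sam ∩ Noa ∩ Emeka ∩ Kira: 10:05-11:40, 14:35-17:10.
Sam ∩ Noa ∩ Emeka ∩ Kira ∩ Bianca: 10:05-11:40, 14:35-17:10.
Sam ∩ Noa ∩ Emeka ∩ Kira ∩ Bianca ∩ Imani: 10:05-11:40, 14:35-17:10.
Sam ∩ Noa ∩ Emeka ∩ Kira ∩ Bianca ∩ Imani ∩ Gita: 10:05-11:40, 15:30-17:10.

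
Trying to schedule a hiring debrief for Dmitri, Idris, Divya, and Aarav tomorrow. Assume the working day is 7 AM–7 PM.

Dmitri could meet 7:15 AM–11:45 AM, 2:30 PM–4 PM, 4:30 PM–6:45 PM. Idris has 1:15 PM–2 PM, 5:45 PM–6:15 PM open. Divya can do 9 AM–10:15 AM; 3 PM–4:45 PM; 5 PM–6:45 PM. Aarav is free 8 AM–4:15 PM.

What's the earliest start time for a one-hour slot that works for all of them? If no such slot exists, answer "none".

none

Dmitri ∩ Idris: 17:45-18:15.
Dmitri ∩ Idris ∩ Divya: 17:45-18:15.
Dmitri ∩ Idris ∩ Divya ∩ Aarav: ∅.
There is no time when everyone is free.
No common window is at least 60 minutes long.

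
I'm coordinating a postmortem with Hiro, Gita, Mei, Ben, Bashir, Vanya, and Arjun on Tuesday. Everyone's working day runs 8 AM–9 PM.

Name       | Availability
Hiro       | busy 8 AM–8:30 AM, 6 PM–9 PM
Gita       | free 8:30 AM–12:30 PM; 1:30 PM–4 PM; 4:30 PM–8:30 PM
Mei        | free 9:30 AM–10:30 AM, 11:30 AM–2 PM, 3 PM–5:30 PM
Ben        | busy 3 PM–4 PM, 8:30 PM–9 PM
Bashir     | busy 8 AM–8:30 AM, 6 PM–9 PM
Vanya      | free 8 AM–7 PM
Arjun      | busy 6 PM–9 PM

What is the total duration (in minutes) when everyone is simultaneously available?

210

Hiro free: 08:30-18:00 (invert busy blocks within the working day).
Gita free: 08:30-12:30, 13:30-16:00, 16:30-20:30.
Mei free: 09:30-10:30, 11:30-14:00, 15:00-17:30.
Ben free: 08:00-15:00, 16:00-20:30 (invert busy blocks within the working day).
Bashir free: 08:30-18:00 (invert busy blocks within the working day).
Vanya free: 08:00-19:00.
Arjun free: 08:00-18:00 (invert busy blocks within the working day).
Hiro ∩ Gita: 08:30-12:30, 13:30-16:00, 16:30-18:00.
Hiro ∩ Gita ∩ Mei: 09:30-10:30, 11:30-12:30, 13:30-14:00, 15:00-16:00, 16:30-17:30.
Hiro ∩ Gita ∩ Mei ∩ Ben: 09:30-10:30, 11:30-12:30, 13:30-14:00, 16:30-17:30.
Hiro ∩ Gita ∩ Mei ∩ Ben ∩ Bashir: 09:30-10:30, 11:30-12:30, 13:30-14:00, 16:30-17:30.
Hiro ∩ Gita ∩ Mei ∩ Ben ∩ Bashir ∩ Vanya: 09:30-10:30, 11:30-12:30, 13:30-14:00, 16:30-17:30.
Hiro ∩ Gita ∩ Mei ∩ Ben ∩ Bashir ∩ Vanya ∩ Arjun: 09:30-10:30, 11:30-12:30, 13:30-14:00, 16:30-17:30.
Those are the intersection windows.
Summing the common windows: 60 + 60 + 30 + 60 = 210 minutes.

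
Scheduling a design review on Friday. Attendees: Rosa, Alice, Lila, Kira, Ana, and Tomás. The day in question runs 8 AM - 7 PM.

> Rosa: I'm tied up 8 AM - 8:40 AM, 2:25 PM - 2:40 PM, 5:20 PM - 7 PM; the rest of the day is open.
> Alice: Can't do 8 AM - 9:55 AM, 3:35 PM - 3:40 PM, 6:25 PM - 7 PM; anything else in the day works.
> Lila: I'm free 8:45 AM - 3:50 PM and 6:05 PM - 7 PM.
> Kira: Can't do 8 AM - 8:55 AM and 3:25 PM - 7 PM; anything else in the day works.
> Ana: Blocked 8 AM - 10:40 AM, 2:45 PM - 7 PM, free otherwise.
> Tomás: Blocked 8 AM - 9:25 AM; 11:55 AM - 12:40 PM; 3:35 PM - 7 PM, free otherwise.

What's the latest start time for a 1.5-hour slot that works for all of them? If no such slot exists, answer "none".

Rosa free: 08:40-14:25, 14:40-17:20 (invert busy blocks within the working day).
Alice free: 09:55-15:35, 15:40-18:25 (invert busy blocks within the working day).
Lila free: 08:45-15:50, 18:05-19:00.
Kira free: 08:55-15:25 (invert busy blocks within the working day).
Ana free: 10:40-14:45 (invert busy blocks within the working day).
Tomás free: 09:25-11:55, 12:40-15:35 (invert busy blocks within the working day).
Rosa ∩ Alice: 09:55-14:25, 14:40-15:35, 15:40-17:20.
Rosa ∩ Alice ∩ Lila: 09:55-14:25, 14:40-15:35, 15:40-15:50.
Rosa ∩ Alice ∩ Lila ∩ Kira: 09:55-14:25, 14:40-15:25.
Rosa ∩ Alice ∩ Lila ∩ Kira ∩ Ana: 10:40-14:25, 14:40-14:45.
Rosa ∩ Alice ∩ Lila ∩ Kira ∩ Ana ∩ Tomás: 10:40-11:55, 12:40-14:25, 14:40-14:45.
The last common window of at least 90 minutes is 12:40-14:25; a 90-minute meeting can start as late as 12:55 and still end by 14:25.

12:55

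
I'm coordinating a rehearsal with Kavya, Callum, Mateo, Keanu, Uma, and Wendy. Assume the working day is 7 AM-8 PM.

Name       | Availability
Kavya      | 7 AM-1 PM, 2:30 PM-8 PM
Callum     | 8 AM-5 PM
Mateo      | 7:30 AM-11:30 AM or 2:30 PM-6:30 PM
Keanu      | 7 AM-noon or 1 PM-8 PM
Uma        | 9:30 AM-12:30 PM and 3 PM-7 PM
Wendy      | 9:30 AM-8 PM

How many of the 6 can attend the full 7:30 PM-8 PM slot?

Kavya, Keanu, and Wendy can make the full 19:30-20:00 slot — that's 3.

3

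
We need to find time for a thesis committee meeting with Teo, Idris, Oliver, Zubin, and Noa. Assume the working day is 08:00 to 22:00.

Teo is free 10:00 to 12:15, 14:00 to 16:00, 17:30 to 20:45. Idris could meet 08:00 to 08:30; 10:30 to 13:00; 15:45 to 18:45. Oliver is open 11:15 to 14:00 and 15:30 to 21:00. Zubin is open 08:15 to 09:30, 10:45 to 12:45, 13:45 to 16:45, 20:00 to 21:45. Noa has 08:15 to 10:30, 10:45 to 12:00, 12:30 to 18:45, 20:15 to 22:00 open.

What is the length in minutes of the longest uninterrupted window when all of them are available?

Teo ∩ Idris: 10:30-12:15, 15:45-16:00, 17:30-18:45.
Teo ∩ Idris ∩ Oliver: 11:15-12:15, 15:45-16:00, 17:30-18:45.
Teo ∩ Idris ∩ Oliver ∩ Zubin: 11:15-12:15, 15:45-16:00.
Teo ∩ Idris ∩ Oliver ∩ Zubin ∩ Noa: 11:15-12:00, 15:45-16:00.
The longest is 11:15-12:00 at 45 minutes.

45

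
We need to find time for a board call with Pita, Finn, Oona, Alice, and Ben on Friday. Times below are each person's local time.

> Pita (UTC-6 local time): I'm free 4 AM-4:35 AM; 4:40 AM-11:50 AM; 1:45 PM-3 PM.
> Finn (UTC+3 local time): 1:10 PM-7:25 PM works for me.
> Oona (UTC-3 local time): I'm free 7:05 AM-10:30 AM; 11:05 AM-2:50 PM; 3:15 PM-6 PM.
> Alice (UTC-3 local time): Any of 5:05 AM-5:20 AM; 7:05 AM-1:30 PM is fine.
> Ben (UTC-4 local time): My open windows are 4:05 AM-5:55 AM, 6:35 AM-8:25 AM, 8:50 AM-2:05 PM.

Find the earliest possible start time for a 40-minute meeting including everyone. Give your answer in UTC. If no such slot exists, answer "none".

10:40

Pita in UTC: 10:00-10:35, 10:40-17:50, 19:45-21:00 (add 6h to convert from UTC-6).
Finn in UTC: 10:10-16:25 (subtract 3h to convert from UTC+3).
Oona in UTC: 10:05-13:30, 14:05-17:50, 18:15-21:00 (add 3h to convert from UTC-3).
Alice in UTC: 08:05-08:20, 10:05-16:30 (add 3h to convert from UTC-3).
Ben in UTC: 08:05-09:55, 10:35-12:25, 12:50-18:05 (add 4h to convert from UTC-4).
Pita ∩ Finn: 10:10-10:35, 10:40-16:25.
Pita ∩ Finn ∩ Oona: 10:10-10:35, 10:40-13:30, 14:05-16:25.
Pita ∩ Finn ∩ Oona ∩ Alice: 10:10-10:35, 10:40-13:30, 14:05-16:25.
Pita ∩ Finn ∩ Oona ∩ Alice ∩ Ben: 10:40-12:25, 12:50-13:30, 14:05-16:25.
The first common window of at least 40 minutes is 10:40-12:25, so the earliest start is 10:40.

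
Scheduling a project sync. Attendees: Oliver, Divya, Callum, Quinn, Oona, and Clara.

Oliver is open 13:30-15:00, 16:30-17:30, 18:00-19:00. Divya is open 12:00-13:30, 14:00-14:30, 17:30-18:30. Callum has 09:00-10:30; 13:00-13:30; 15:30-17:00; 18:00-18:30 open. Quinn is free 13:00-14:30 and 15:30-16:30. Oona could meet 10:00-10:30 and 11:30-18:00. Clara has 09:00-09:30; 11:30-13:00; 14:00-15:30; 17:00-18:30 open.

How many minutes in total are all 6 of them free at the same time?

Oliver ∩ Divya: 14:00-14:30, 18:00-18:30.
Oliver ∩ Divya ∩ Callum: 18:00-18:30.
Oliver ∩ Divya ∩ Callum ∩ Quinn: ∅.
Oliver ∩ Divya ∩ Callum ∩ Quinn ∩ Oona: ∅.
Oliver ∩ Divya ∩ Callum ∩ Quinn ∩ Oona ∩ Clara: ∅.
There is no time when everyone is free.
There is no common window, so the total is 0 minutes.

0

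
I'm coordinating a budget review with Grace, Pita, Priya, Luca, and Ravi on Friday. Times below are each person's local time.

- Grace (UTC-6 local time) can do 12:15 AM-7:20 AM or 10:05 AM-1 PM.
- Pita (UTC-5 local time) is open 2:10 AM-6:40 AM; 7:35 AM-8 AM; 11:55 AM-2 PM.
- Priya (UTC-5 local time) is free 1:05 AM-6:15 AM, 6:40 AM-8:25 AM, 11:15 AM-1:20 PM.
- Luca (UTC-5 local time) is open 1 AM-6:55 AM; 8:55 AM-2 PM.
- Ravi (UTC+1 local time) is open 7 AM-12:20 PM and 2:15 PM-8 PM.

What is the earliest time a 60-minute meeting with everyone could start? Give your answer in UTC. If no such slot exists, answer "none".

07:10

Grace in UTC: 06:15-13:20, 16:05-19:00 (add 6h to convert from UTC-6).
Pita in UTC: 07:10-11:40, 12:35-13:00, 16:55-19:00 (add 5h to convert from UTC-5).
Priya in UTC: 06:05-11:15, 11:40-13:25, 16:15-18:20 (add 5h to convert from UTC-5).
Luca in UTC: 06:00-11:55, 13:55-19:00 (add 5h to convert from UTC-5).
Ravi in UTC: 06:00-11:20, 13:15-19:00 (subtract 1h to convert from UTC+1).
Grace ∩ Pita: 07:10-11:40, 12:35-13:00, 16:55-19:00.
Grace ∩ Pita ∩ Priya: 07:10-11:15, 12:35-13:00, 16:55-18:20.
Grace ∩ Pita ∩ Priya ∩ Luca: 07:10-11:15, 16:55-18:20.
Grace ∩ Pita ∩ Priya ∩ Luca ∩ Ravi: 07:10-11:15, 16:55-18:20.
So the common availability across everyone is 07:10-11:15, 16:55-18:20.
The first common window of at least 60 minutes is 07:10-11:15, so the earliest start is 07:10.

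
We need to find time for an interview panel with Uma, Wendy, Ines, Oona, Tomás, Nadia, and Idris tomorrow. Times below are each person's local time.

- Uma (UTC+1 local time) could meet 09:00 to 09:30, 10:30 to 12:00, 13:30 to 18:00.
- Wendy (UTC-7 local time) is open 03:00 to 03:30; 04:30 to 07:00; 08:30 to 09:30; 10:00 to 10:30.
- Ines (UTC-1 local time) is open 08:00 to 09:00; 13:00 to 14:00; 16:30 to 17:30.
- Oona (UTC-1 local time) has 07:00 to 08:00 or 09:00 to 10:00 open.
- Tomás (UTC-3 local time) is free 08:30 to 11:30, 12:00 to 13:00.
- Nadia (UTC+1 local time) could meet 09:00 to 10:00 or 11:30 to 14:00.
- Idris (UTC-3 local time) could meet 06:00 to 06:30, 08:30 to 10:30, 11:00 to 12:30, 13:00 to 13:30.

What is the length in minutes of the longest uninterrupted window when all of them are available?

0

Uma in UTC: 08:00-08:30, 09:30-11:00, 12:30-17:00 (subtract 1h to convert from UTC+1).
Wendy in UTC: 10:00-10:30, 11:30-14:00, 15:30-16:30, 17:00-17:30 (add 7h to convert from UTC-7).
Ines in UTC: 09:00-10:00, 14:00-15:00, 17:30-18:30 (add 1h to convert from UTC-1).
Oona in UTC: 08:00-09:00, 10:00-11:00 (add 1h to convert from UTC-1).
Tomás in UTC: 11:30-14:30, 15:00-16:00 (add 3h to convert from UTC-3).
Nadia in UTC: 08:00-09:00, 10:30-13:00 (subtract 1h to convert from UTC+1).
Idris in UTC: 09:00-09:30, 11:30-13:30, 14:00-15:30, 16:00-16:30 (add 3h to convert from UTC-3).
Uma ∩ Wendy: 10:00-10:30, 12:30-14:00, 15:30-16:30.
Uma ∩ Wendy ∩ Ines: ∅.
Uma ∩ Wendy ∩ Ines ∩ Oona: ∅.
Uma ∩ Wendy ∩ Ines ∩ Oona ∩ Tomás: ∅.
Uma ∩ Wendy ∩ Ines ∩ Oona ∩ Tomás ∩ Nadia: ∅.
Uma ∩ Wendy ∩ Ines ∩ Oona ∩ Tomás ∩ Nadia ∩ Idris: ∅.
There is no time when everyone is free.
No common window exists, so the longest block is 0 minutes.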